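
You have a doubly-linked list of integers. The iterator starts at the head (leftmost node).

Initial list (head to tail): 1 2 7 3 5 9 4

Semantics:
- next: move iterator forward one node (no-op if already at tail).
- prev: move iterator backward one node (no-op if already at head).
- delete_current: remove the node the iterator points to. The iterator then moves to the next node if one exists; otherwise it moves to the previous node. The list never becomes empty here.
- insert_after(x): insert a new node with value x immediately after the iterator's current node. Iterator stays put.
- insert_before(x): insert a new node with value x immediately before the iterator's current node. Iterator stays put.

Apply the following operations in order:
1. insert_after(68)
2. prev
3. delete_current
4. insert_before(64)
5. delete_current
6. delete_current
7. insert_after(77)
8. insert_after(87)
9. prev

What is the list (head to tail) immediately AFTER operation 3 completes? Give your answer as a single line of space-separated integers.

After 1 (insert_after(68)): list=[1, 68, 2, 7, 3, 5, 9, 4] cursor@1
After 2 (prev): list=[1, 68, 2, 7, 3, 5, 9, 4] cursor@1
After 3 (delete_current): list=[68, 2, 7, 3, 5, 9, 4] cursor@68

Answer: 68 2 7 3 5 9 4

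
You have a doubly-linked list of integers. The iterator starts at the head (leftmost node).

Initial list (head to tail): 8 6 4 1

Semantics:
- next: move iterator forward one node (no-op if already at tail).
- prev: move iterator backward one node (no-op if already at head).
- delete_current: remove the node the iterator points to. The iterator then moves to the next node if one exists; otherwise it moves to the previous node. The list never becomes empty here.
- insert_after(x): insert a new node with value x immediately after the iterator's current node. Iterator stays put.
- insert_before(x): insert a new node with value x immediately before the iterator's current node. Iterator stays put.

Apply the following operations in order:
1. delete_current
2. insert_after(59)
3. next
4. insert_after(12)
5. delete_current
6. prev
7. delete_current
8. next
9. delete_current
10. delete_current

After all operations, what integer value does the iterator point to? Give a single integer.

After 1 (delete_current): list=[6, 4, 1] cursor@6
After 2 (insert_after(59)): list=[6, 59, 4, 1] cursor@6
After 3 (next): list=[6, 59, 4, 1] cursor@59
After 4 (insert_after(12)): list=[6, 59, 12, 4, 1] cursor@59
After 5 (delete_current): list=[6, 12, 4, 1] cursor@12
After 6 (prev): list=[6, 12, 4, 1] cursor@6
After 7 (delete_current): list=[12, 4, 1] cursor@12
After 8 (next): list=[12, 4, 1] cursor@4
After 9 (delete_current): list=[12, 1] cursor@1
After 10 (delete_current): list=[12] cursor@12

Answer: 12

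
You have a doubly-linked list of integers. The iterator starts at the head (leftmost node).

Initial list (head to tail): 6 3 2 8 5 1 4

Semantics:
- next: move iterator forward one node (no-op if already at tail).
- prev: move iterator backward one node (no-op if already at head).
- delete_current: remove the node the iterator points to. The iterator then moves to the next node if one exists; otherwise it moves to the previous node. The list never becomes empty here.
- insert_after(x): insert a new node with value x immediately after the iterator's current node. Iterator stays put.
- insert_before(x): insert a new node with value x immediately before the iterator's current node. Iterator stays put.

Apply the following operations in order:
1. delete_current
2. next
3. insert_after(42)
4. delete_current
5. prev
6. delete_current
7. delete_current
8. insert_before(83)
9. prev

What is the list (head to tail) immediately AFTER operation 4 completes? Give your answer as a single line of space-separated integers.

After 1 (delete_current): list=[3, 2, 8, 5, 1, 4] cursor@3
After 2 (next): list=[3, 2, 8, 5, 1, 4] cursor@2
After 3 (insert_after(42)): list=[3, 2, 42, 8, 5, 1, 4] cursor@2
After 4 (delete_current): list=[3, 42, 8, 5, 1, 4] cursor@42

Answer: 3 42 8 5 1 4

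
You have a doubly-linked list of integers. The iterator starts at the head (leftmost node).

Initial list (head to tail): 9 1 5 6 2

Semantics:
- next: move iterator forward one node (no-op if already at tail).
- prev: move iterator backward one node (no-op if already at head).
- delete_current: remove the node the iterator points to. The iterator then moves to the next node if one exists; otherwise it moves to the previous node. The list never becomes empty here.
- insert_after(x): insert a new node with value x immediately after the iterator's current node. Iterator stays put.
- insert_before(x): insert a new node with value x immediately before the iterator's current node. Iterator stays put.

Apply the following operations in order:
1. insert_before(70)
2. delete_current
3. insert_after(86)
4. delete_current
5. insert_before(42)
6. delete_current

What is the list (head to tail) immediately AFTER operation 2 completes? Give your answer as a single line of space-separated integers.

Answer: 70 1 5 6 2

Derivation:
After 1 (insert_before(70)): list=[70, 9, 1, 5, 6, 2] cursor@9
After 2 (delete_current): list=[70, 1, 5, 6, 2] cursor@1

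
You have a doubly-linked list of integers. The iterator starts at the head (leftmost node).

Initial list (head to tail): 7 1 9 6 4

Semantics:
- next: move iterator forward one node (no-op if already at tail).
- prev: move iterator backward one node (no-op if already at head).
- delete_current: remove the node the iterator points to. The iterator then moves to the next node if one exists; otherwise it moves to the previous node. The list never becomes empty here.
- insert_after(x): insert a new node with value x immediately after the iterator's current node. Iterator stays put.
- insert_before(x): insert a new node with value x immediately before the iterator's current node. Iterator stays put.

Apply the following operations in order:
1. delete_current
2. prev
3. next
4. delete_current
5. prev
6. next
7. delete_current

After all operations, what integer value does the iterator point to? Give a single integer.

Answer: 4

Derivation:
After 1 (delete_current): list=[1, 9, 6, 4] cursor@1
After 2 (prev): list=[1, 9, 6, 4] cursor@1
After 3 (next): list=[1, 9, 6, 4] cursor@9
After 4 (delete_current): list=[1, 6, 4] cursor@6
After 5 (prev): list=[1, 6, 4] cursor@1
After 6 (next): list=[1, 6, 4] cursor@6
After 7 (delete_current): list=[1, 4] cursor@4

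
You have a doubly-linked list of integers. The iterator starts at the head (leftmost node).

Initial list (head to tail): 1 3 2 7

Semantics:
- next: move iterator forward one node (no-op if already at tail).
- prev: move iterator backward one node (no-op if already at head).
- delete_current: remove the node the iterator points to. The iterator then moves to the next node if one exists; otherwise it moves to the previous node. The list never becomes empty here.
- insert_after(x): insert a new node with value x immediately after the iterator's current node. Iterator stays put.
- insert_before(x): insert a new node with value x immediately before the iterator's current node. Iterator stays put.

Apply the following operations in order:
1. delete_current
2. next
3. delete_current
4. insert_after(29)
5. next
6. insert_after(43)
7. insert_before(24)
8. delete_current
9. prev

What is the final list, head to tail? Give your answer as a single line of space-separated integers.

Answer: 3 7 24 43

Derivation:
After 1 (delete_current): list=[3, 2, 7] cursor@3
After 2 (next): list=[3, 2, 7] cursor@2
After 3 (delete_current): list=[3, 7] cursor@7
After 4 (insert_after(29)): list=[3, 7, 29] cursor@7
After 5 (next): list=[3, 7, 29] cursor@29
After 6 (insert_after(43)): list=[3, 7, 29, 43] cursor@29
After 7 (insert_before(24)): list=[3, 7, 24, 29, 43] cursor@29
After 8 (delete_current): list=[3, 7, 24, 43] cursor@43
After 9 (prev): list=[3, 7, 24, 43] cursor@24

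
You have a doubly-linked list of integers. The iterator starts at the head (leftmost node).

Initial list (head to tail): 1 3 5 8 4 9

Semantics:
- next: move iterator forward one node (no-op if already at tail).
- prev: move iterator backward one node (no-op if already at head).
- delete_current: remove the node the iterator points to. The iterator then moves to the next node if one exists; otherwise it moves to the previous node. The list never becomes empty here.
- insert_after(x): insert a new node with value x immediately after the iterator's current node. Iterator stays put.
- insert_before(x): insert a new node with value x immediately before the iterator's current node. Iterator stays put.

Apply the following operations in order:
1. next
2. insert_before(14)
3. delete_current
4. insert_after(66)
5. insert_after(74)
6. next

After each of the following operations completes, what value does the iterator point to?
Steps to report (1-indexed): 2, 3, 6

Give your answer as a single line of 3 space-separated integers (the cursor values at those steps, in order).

After 1 (next): list=[1, 3, 5, 8, 4, 9] cursor@3
After 2 (insert_before(14)): list=[1, 14, 3, 5, 8, 4, 9] cursor@3
After 3 (delete_current): list=[1, 14, 5, 8, 4, 9] cursor@5
After 4 (insert_after(66)): list=[1, 14, 5, 66, 8, 4, 9] cursor@5
After 5 (insert_after(74)): list=[1, 14, 5, 74, 66, 8, 4, 9] cursor@5
After 6 (next): list=[1, 14, 5, 74, 66, 8, 4, 9] cursor@74

Answer: 3 5 74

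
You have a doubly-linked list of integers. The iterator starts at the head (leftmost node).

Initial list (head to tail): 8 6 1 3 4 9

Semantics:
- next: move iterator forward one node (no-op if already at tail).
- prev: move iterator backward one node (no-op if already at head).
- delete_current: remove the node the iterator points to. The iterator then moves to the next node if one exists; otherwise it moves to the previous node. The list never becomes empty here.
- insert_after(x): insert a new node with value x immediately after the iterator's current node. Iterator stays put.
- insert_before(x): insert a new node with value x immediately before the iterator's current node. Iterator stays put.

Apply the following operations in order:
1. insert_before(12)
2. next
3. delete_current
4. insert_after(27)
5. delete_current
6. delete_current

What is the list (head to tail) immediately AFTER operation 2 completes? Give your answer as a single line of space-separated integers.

Answer: 12 8 6 1 3 4 9

Derivation:
After 1 (insert_before(12)): list=[12, 8, 6, 1, 3, 4, 9] cursor@8
After 2 (next): list=[12, 8, 6, 1, 3, 4, 9] cursor@6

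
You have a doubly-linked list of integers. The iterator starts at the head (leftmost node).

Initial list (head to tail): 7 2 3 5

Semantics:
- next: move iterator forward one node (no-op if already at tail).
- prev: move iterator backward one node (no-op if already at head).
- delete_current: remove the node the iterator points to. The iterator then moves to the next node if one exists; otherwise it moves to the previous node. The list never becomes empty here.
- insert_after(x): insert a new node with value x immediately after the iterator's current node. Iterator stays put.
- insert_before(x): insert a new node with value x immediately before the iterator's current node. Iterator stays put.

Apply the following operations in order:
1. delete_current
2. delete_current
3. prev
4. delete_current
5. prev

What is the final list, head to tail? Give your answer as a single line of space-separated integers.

After 1 (delete_current): list=[2, 3, 5] cursor@2
After 2 (delete_current): list=[3, 5] cursor@3
After 3 (prev): list=[3, 5] cursor@3
After 4 (delete_current): list=[5] cursor@5
After 5 (prev): list=[5] cursor@5

Answer: 5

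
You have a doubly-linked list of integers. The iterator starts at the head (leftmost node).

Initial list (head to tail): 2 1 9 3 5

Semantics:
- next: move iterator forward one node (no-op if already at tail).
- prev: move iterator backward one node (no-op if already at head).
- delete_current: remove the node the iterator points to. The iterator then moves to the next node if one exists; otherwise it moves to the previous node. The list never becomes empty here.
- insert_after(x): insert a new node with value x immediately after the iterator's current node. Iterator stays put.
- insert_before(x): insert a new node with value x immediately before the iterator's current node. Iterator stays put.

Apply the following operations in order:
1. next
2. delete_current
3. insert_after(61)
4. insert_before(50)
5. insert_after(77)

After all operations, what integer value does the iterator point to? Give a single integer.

After 1 (next): list=[2, 1, 9, 3, 5] cursor@1
After 2 (delete_current): list=[2, 9, 3, 5] cursor@9
After 3 (insert_after(61)): list=[2, 9, 61, 3, 5] cursor@9
After 4 (insert_before(50)): list=[2, 50, 9, 61, 3, 5] cursor@9
After 5 (insert_after(77)): list=[2, 50, 9, 77, 61, 3, 5] cursor@9

Answer: 9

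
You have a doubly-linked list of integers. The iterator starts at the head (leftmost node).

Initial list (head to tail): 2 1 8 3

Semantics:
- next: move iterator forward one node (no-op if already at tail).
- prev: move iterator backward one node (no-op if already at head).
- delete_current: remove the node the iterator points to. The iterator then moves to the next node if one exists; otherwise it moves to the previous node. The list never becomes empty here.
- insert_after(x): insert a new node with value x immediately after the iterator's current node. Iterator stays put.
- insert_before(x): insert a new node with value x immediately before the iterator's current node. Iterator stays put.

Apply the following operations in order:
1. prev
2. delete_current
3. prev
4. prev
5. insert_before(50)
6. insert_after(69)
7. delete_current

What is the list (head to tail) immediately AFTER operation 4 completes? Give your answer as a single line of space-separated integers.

Answer: 1 8 3

Derivation:
After 1 (prev): list=[2, 1, 8, 3] cursor@2
After 2 (delete_current): list=[1, 8, 3] cursor@1
After 3 (prev): list=[1, 8, 3] cursor@1
After 4 (prev): list=[1, 8, 3] cursor@1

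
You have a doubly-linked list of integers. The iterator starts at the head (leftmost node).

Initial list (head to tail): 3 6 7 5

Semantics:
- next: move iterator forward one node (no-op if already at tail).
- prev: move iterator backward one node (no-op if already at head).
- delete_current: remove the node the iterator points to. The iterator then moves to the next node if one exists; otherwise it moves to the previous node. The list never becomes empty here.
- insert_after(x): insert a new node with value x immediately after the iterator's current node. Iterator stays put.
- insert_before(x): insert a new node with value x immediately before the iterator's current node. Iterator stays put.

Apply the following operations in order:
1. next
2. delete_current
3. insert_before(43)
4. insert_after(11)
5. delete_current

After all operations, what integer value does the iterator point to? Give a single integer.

After 1 (next): list=[3, 6, 7, 5] cursor@6
After 2 (delete_current): list=[3, 7, 5] cursor@7
After 3 (insert_before(43)): list=[3, 43, 7, 5] cursor@7
After 4 (insert_after(11)): list=[3, 43, 7, 11, 5] cursor@7
After 5 (delete_current): list=[3, 43, 11, 5] cursor@11

Answer: 11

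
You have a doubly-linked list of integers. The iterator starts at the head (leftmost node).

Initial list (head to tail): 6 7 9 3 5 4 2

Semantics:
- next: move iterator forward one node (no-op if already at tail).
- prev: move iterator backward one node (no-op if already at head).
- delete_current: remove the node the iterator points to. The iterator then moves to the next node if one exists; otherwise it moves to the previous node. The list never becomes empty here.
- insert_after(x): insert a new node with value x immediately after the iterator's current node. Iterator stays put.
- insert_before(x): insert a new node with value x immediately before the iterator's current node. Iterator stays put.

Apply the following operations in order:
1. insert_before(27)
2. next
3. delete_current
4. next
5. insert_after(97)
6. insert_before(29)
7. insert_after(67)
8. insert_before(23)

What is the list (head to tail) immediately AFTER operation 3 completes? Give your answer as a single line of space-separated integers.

Answer: 27 6 9 3 5 4 2

Derivation:
After 1 (insert_before(27)): list=[27, 6, 7, 9, 3, 5, 4, 2] cursor@6
After 2 (next): list=[27, 6, 7, 9, 3, 5, 4, 2] cursor@7
After 3 (delete_current): list=[27, 6, 9, 3, 5, 4, 2] cursor@9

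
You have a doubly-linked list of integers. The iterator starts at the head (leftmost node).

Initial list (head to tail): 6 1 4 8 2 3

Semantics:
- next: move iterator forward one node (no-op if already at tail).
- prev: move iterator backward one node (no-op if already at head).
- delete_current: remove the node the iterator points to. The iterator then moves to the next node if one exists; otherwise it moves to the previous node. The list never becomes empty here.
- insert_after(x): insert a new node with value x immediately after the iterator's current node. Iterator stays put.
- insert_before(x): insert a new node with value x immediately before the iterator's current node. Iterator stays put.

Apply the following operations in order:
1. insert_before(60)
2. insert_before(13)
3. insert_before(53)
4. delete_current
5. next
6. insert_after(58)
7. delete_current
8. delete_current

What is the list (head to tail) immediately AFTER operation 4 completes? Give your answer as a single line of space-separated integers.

After 1 (insert_before(60)): list=[60, 6, 1, 4, 8, 2, 3] cursor@6
After 2 (insert_before(13)): list=[60, 13, 6, 1, 4, 8, 2, 3] cursor@6
After 3 (insert_before(53)): list=[60, 13, 53, 6, 1, 4, 8, 2, 3] cursor@6
After 4 (delete_current): list=[60, 13, 53, 1, 4, 8, 2, 3] cursor@1

Answer: 60 13 53 1 4 8 2 3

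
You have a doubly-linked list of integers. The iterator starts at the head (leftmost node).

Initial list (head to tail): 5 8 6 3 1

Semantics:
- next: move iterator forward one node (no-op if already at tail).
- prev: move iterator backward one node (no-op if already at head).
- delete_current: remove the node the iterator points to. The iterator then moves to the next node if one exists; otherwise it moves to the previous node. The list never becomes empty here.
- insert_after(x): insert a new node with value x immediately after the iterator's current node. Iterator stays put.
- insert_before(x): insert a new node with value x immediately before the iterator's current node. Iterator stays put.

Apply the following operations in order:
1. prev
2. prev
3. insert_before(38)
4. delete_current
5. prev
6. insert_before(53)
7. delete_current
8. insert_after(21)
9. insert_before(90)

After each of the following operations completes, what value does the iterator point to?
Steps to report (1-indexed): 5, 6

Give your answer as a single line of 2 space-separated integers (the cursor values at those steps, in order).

After 1 (prev): list=[5, 8, 6, 3, 1] cursor@5
After 2 (prev): list=[5, 8, 6, 3, 1] cursor@5
After 3 (insert_before(38)): list=[38, 5, 8, 6, 3, 1] cursor@5
After 4 (delete_current): list=[38, 8, 6, 3, 1] cursor@8
After 5 (prev): list=[38, 8, 6, 3, 1] cursor@38
After 6 (insert_before(53)): list=[53, 38, 8, 6, 3, 1] cursor@38
After 7 (delete_current): list=[53, 8, 6, 3, 1] cursor@8
After 8 (insert_after(21)): list=[53, 8, 21, 6, 3, 1] cursor@8
After 9 (insert_before(90)): list=[53, 90, 8, 21, 6, 3, 1] cursor@8

Answer: 38 38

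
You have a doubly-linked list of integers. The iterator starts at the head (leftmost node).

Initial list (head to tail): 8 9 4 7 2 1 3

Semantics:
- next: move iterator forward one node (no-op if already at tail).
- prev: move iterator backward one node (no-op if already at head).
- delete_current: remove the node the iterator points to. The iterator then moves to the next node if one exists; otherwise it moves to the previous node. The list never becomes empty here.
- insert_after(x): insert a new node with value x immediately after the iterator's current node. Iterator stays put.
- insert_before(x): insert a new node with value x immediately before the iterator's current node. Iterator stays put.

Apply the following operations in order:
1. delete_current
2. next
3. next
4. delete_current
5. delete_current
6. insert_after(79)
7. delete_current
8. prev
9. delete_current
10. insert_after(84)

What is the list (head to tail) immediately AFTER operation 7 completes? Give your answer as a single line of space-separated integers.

After 1 (delete_current): list=[9, 4, 7, 2, 1, 3] cursor@9
After 2 (next): list=[9, 4, 7, 2, 1, 3] cursor@4
After 3 (next): list=[9, 4, 7, 2, 1, 3] cursor@7
After 4 (delete_current): list=[9, 4, 2, 1, 3] cursor@2
After 5 (delete_current): list=[9, 4, 1, 3] cursor@1
After 6 (insert_after(79)): list=[9, 4, 1, 79, 3] cursor@1
After 7 (delete_current): list=[9, 4, 79, 3] cursor@79

Answer: 9 4 79 3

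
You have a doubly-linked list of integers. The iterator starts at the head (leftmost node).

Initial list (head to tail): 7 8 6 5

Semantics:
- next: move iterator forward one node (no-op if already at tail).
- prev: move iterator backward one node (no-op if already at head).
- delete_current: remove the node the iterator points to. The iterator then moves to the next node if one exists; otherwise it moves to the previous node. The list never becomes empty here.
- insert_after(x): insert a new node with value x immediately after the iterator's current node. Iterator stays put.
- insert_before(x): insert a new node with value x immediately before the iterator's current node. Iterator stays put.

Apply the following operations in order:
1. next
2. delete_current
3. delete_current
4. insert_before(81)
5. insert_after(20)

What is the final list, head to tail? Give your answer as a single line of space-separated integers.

Answer: 7 81 5 20

Derivation:
After 1 (next): list=[7, 8, 6, 5] cursor@8
After 2 (delete_current): list=[7, 6, 5] cursor@6
After 3 (delete_current): list=[7, 5] cursor@5
After 4 (insert_before(81)): list=[7, 81, 5] cursor@5
After 5 (insert_after(20)): list=[7, 81, 5, 20] cursor@5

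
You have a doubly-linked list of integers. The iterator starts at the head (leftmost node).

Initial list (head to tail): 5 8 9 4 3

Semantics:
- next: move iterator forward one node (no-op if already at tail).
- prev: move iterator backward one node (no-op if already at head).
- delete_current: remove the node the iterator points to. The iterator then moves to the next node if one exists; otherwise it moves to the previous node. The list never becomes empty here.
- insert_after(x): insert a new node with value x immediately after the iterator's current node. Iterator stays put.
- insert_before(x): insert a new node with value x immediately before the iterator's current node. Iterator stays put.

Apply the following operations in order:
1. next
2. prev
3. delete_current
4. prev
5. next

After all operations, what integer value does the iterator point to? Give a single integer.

After 1 (next): list=[5, 8, 9, 4, 3] cursor@8
After 2 (prev): list=[5, 8, 9, 4, 3] cursor@5
After 3 (delete_current): list=[8, 9, 4, 3] cursor@8
After 4 (prev): list=[8, 9, 4, 3] cursor@8
After 5 (next): list=[8, 9, 4, 3] cursor@9

Answer: 9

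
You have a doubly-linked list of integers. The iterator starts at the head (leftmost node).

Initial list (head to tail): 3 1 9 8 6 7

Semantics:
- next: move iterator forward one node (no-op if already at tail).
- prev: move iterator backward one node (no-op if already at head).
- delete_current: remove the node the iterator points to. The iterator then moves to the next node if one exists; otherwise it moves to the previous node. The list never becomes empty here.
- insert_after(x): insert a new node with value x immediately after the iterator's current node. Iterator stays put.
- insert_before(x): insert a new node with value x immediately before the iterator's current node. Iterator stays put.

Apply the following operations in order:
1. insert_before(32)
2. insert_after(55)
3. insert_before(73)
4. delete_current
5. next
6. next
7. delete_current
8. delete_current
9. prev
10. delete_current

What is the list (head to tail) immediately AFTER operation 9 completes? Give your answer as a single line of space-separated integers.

After 1 (insert_before(32)): list=[32, 3, 1, 9, 8, 6, 7] cursor@3
After 2 (insert_after(55)): list=[32, 3, 55, 1, 9, 8, 6, 7] cursor@3
After 3 (insert_before(73)): list=[32, 73, 3, 55, 1, 9, 8, 6, 7] cursor@3
After 4 (delete_current): list=[32, 73, 55, 1, 9, 8, 6, 7] cursor@55
After 5 (next): list=[32, 73, 55, 1, 9, 8, 6, 7] cursor@1
After 6 (next): list=[32, 73, 55, 1, 9, 8, 6, 7] cursor@9
After 7 (delete_current): list=[32, 73, 55, 1, 8, 6, 7] cursor@8
After 8 (delete_current): list=[32, 73, 55, 1, 6, 7] cursor@6
After 9 (prev): list=[32, 73, 55, 1, 6, 7] cursor@1

Answer: 32 73 55 1 6 7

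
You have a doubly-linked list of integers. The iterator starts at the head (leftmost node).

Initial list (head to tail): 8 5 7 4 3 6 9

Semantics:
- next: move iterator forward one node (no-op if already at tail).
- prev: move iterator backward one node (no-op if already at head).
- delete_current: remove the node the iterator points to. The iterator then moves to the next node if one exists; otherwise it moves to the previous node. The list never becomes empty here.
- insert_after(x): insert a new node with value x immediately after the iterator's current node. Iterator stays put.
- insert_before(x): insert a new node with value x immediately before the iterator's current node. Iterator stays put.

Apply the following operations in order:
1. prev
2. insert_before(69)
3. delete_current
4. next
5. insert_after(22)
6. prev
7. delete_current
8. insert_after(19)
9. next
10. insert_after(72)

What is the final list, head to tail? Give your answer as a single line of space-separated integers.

Answer: 69 7 19 72 22 4 3 6 9

Derivation:
After 1 (prev): list=[8, 5, 7, 4, 3, 6, 9] cursor@8
After 2 (insert_before(69)): list=[69, 8, 5, 7, 4, 3, 6, 9] cursor@8
After 3 (delete_current): list=[69, 5, 7, 4, 3, 6, 9] cursor@5
After 4 (next): list=[69, 5, 7, 4, 3, 6, 9] cursor@7
After 5 (insert_after(22)): list=[69, 5, 7, 22, 4, 3, 6, 9] cursor@7
After 6 (prev): list=[69, 5, 7, 22, 4, 3, 6, 9] cursor@5
After 7 (delete_current): list=[69, 7, 22, 4, 3, 6, 9] cursor@7
After 8 (insert_after(19)): list=[69, 7, 19, 22, 4, 3, 6, 9] cursor@7
After 9 (next): list=[69, 7, 19, 22, 4, 3, 6, 9] cursor@19
After 10 (insert_after(72)): list=[69, 7, 19, 72, 22, 4, 3, 6, 9] cursor@19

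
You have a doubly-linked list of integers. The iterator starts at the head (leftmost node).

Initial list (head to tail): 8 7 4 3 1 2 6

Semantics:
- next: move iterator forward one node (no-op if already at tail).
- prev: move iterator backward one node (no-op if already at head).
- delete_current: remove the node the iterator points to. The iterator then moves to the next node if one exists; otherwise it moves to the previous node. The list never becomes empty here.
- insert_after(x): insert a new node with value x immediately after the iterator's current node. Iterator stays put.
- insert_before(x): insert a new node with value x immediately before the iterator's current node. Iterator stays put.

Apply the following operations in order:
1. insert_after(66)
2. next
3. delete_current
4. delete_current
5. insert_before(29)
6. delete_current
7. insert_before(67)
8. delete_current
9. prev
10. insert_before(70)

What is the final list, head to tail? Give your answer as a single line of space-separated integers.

After 1 (insert_after(66)): list=[8, 66, 7, 4, 3, 1, 2, 6] cursor@8
After 2 (next): list=[8, 66, 7, 4, 3, 1, 2, 6] cursor@66
After 3 (delete_current): list=[8, 7, 4, 3, 1, 2, 6] cursor@7
After 4 (delete_current): list=[8, 4, 3, 1, 2, 6] cursor@4
After 5 (insert_before(29)): list=[8, 29, 4, 3, 1, 2, 6] cursor@4
After 6 (delete_current): list=[8, 29, 3, 1, 2, 6] cursor@3
After 7 (insert_before(67)): list=[8, 29, 67, 3, 1, 2, 6] cursor@3
After 8 (delete_current): list=[8, 29, 67, 1, 2, 6] cursor@1
After 9 (prev): list=[8, 29, 67, 1, 2, 6] cursor@67
After 10 (insert_before(70)): list=[8, 29, 70, 67, 1, 2, 6] cursor@67

Answer: 8 29 70 67 1 2 6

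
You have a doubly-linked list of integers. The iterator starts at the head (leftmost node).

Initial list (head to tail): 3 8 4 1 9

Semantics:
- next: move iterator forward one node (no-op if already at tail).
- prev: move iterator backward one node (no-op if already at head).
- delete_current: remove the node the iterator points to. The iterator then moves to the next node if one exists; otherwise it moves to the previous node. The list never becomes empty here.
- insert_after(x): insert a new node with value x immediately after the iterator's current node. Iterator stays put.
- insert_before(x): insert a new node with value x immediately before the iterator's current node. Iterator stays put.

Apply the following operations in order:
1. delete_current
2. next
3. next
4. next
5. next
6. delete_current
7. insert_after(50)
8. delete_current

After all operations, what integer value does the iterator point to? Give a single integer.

After 1 (delete_current): list=[8, 4, 1, 9] cursor@8
After 2 (next): list=[8, 4, 1, 9] cursor@4
After 3 (next): list=[8, 4, 1, 9] cursor@1
After 4 (next): list=[8, 4, 1, 9] cursor@9
After 5 (next): list=[8, 4, 1, 9] cursor@9
After 6 (delete_current): list=[8, 4, 1] cursor@1
After 7 (insert_after(50)): list=[8, 4, 1, 50] cursor@1
After 8 (delete_current): list=[8, 4, 50] cursor@50

Answer: 50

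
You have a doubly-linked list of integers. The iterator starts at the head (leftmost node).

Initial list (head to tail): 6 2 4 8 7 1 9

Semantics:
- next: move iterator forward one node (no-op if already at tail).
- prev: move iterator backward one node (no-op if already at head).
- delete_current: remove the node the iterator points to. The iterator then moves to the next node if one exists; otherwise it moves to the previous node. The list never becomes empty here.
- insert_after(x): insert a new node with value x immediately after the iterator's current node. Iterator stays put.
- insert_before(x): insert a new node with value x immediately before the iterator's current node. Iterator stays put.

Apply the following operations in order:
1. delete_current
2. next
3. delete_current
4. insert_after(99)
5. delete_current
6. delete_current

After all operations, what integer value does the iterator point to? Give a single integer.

After 1 (delete_current): list=[2, 4, 8, 7, 1, 9] cursor@2
After 2 (next): list=[2, 4, 8, 7, 1, 9] cursor@4
After 3 (delete_current): list=[2, 8, 7, 1, 9] cursor@8
After 4 (insert_after(99)): list=[2, 8, 99, 7, 1, 9] cursor@8
After 5 (delete_current): list=[2, 99, 7, 1, 9] cursor@99
After 6 (delete_current): list=[2, 7, 1, 9] cursor@7

Answer: 7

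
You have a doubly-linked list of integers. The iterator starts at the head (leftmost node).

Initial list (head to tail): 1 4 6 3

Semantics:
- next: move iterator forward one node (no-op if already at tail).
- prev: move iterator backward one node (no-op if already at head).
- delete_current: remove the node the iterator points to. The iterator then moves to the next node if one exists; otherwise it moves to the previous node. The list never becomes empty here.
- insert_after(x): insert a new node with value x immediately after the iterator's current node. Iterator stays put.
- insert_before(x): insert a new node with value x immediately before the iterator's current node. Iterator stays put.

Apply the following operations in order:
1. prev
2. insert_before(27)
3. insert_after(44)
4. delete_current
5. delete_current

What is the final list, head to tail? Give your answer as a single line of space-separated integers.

After 1 (prev): list=[1, 4, 6, 3] cursor@1
After 2 (insert_before(27)): list=[27, 1, 4, 6, 3] cursor@1
After 3 (insert_after(44)): list=[27, 1, 44, 4, 6, 3] cursor@1
After 4 (delete_current): list=[27, 44, 4, 6, 3] cursor@44
After 5 (delete_current): list=[27, 4, 6, 3] cursor@4

Answer: 27 4 6 3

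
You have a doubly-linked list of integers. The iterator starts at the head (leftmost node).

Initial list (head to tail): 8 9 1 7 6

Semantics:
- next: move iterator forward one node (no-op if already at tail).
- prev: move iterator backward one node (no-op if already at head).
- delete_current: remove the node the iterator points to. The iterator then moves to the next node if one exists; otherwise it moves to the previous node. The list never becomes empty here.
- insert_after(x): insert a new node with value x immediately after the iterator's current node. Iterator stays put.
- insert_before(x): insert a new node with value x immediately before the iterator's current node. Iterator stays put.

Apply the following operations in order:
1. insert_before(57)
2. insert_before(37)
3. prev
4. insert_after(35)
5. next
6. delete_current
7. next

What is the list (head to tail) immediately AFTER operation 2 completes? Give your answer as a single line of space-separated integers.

Answer: 57 37 8 9 1 7 6

Derivation:
After 1 (insert_before(57)): list=[57, 8, 9, 1, 7, 6] cursor@8
After 2 (insert_before(37)): list=[57, 37, 8, 9, 1, 7, 6] cursor@8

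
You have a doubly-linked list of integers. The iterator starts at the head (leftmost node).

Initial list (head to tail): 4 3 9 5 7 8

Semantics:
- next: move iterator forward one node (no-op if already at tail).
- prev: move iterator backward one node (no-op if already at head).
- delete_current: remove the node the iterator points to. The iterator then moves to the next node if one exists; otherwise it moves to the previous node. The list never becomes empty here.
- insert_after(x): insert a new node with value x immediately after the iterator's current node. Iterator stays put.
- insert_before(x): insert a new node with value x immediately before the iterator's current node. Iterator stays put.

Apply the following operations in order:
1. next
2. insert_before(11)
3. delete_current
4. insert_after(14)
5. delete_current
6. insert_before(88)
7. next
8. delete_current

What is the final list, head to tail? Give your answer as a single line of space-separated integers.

Answer: 4 11 88 14 7 8

Derivation:
After 1 (next): list=[4, 3, 9, 5, 7, 8] cursor@3
After 2 (insert_before(11)): list=[4, 11, 3, 9, 5, 7, 8] cursor@3
After 3 (delete_current): list=[4, 11, 9, 5, 7, 8] cursor@9
After 4 (insert_after(14)): list=[4, 11, 9, 14, 5, 7, 8] cursor@9
After 5 (delete_current): list=[4, 11, 14, 5, 7, 8] cursor@14
After 6 (insert_before(88)): list=[4, 11, 88, 14, 5, 7, 8] cursor@14
After 7 (next): list=[4, 11, 88, 14, 5, 7, 8] cursor@5
After 8 (delete_current): list=[4, 11, 88, 14, 7, 8] cursor@7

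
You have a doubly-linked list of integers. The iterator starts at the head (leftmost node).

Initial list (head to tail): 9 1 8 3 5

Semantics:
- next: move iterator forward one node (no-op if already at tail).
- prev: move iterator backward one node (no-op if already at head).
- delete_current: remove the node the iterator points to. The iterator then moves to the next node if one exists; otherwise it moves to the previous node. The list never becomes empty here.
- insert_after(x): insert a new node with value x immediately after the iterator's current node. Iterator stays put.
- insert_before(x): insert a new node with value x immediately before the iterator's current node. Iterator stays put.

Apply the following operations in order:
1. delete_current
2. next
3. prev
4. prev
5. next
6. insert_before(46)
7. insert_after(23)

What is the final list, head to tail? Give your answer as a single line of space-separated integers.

Answer: 1 46 8 23 3 5

Derivation:
After 1 (delete_current): list=[1, 8, 3, 5] cursor@1
After 2 (next): list=[1, 8, 3, 5] cursor@8
After 3 (prev): list=[1, 8, 3, 5] cursor@1
After 4 (prev): list=[1, 8, 3, 5] cursor@1
After 5 (next): list=[1, 8, 3, 5] cursor@8
After 6 (insert_before(46)): list=[1, 46, 8, 3, 5] cursor@8
After 7 (insert_after(23)): list=[1, 46, 8, 23, 3, 5] cursor@8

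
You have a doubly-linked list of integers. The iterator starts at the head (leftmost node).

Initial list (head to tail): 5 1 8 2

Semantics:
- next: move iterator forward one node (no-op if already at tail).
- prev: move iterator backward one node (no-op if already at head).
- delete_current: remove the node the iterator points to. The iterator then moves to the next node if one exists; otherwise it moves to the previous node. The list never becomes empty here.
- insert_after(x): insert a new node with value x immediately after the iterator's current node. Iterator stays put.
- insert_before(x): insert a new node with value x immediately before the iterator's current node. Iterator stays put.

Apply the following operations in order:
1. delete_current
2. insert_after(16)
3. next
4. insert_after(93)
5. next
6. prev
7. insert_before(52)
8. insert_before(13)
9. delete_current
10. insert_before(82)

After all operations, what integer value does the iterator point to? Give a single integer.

Answer: 93

Derivation:
After 1 (delete_current): list=[1, 8, 2] cursor@1
After 2 (insert_after(16)): list=[1, 16, 8, 2] cursor@1
After 3 (next): list=[1, 16, 8, 2] cursor@16
After 4 (insert_after(93)): list=[1, 16, 93, 8, 2] cursor@16
After 5 (next): list=[1, 16, 93, 8, 2] cursor@93
After 6 (prev): list=[1, 16, 93, 8, 2] cursor@16
After 7 (insert_before(52)): list=[1, 52, 16, 93, 8, 2] cursor@16
After 8 (insert_before(13)): list=[1, 52, 13, 16, 93, 8, 2] cursor@16
After 9 (delete_current): list=[1, 52, 13, 93, 8, 2] cursor@93
After 10 (insert_before(82)): list=[1, 52, 13, 82, 93, 8, 2] cursor@93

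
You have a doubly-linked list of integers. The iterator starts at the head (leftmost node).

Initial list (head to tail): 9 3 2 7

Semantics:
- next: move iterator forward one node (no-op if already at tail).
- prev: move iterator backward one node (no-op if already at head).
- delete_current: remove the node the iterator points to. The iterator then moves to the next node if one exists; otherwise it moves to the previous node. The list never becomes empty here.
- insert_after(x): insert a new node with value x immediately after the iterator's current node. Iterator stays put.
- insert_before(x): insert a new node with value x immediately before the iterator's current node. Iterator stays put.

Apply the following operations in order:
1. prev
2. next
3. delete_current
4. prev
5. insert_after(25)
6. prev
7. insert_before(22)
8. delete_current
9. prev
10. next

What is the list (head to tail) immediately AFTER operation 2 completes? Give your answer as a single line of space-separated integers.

Answer: 9 3 2 7

Derivation:
After 1 (prev): list=[9, 3, 2, 7] cursor@9
After 2 (next): list=[9, 3, 2, 7] cursor@3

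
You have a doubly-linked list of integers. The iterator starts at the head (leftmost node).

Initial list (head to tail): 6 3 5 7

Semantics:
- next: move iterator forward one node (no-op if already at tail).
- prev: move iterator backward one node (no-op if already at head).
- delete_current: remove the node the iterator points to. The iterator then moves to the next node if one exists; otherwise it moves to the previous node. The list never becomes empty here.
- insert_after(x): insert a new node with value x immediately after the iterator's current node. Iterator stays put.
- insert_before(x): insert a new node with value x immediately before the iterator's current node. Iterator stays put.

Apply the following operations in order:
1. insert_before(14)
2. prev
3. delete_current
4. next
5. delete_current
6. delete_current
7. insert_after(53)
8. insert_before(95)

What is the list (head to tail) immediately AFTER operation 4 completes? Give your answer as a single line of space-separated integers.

After 1 (insert_before(14)): list=[14, 6, 3, 5, 7] cursor@6
After 2 (prev): list=[14, 6, 3, 5, 7] cursor@14
After 3 (delete_current): list=[6, 3, 5, 7] cursor@6
After 4 (next): list=[6, 3, 5, 7] cursor@3

Answer: 6 3 5 7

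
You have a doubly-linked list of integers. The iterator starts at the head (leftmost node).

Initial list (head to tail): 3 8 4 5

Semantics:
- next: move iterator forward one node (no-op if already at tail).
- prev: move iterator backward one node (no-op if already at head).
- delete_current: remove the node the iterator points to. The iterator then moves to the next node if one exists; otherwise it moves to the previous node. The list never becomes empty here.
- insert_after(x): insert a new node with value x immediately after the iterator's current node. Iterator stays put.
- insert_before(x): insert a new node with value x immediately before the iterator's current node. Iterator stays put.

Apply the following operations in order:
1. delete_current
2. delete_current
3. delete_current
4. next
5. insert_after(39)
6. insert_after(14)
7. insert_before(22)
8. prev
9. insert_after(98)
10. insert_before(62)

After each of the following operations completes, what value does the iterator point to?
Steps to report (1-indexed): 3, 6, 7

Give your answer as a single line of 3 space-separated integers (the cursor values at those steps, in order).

After 1 (delete_current): list=[8, 4, 5] cursor@8
After 2 (delete_current): list=[4, 5] cursor@4
After 3 (delete_current): list=[5] cursor@5
After 4 (next): list=[5] cursor@5
After 5 (insert_after(39)): list=[5, 39] cursor@5
After 6 (insert_after(14)): list=[5, 14, 39] cursor@5
After 7 (insert_before(22)): list=[22, 5, 14, 39] cursor@5
After 8 (prev): list=[22, 5, 14, 39] cursor@22
After 9 (insert_after(98)): list=[22, 98, 5, 14, 39] cursor@22
After 10 (insert_before(62)): list=[62, 22, 98, 5, 14, 39] cursor@22

Answer: 5 5 5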